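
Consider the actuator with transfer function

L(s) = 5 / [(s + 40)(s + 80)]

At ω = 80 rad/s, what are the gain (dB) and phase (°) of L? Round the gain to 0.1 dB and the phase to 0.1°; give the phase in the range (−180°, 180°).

-66.1 dB, -108.4°

At s = jω = j80:
pole (s+40): 40 + j80 → |·| = √(40²+80²) = √8000 ≈ 89.443, ∠ = arctan(80/40) ≈ 63.43°
pole (s+80): 80 + j80 → |·| = √(80²+80²) = √12800 ≈ 113.14, ∠ = arctan(80/80) ≈ 45.00°
|L| = 5 / 10120 ≈ 0.00049407
Gain = 20 log₁₀(0.00049407) ≈ -66.12 dB
∠L = 0.00° − 108.43° = -108.43°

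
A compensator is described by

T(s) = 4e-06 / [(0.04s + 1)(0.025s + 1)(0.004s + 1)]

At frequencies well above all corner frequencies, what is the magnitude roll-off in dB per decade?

-60 dB/decade

Each pole contributes −20 dB/decade at high frequency; each zero contributes +20 dB/decade.
Net: 0 zero(s) − 3 pole(s) → -60 dB/decade.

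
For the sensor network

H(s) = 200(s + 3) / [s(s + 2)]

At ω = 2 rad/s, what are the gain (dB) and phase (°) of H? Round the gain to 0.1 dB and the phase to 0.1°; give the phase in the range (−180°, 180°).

At s = jω = j2:
zero (s+3): 3 + j2 → |·| = √(3²+2²) = √13 ≈ 3.6056, ∠ = arctan(2/3) ≈ 33.69°
pole (s+2): 2 + j2 → |·| = √(2²+2²) = √8 ≈ 2.8284, ∠ = arctan(2/2) ≈ 45.00°
pole at origin: |s| = 2, ∠ = 90.00° (in denominator)
|H| = 200 · 3.6056 / 5.6568 ≈ 127.48
Gain = 20 log₁₀(127.48) ≈ 42.11 dB
∠H = 33.69° − 135.00° = -101.31°

42.1 dB, -101.3°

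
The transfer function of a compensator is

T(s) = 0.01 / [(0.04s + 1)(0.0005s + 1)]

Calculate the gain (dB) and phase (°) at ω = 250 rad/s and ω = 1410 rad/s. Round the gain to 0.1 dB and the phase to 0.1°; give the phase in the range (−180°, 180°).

ω = 250: -60.1 dB, -91.4°; ω = 1410: -76.8 dB, -124.2°

At ω = 250 rad/s:
pole (1 + j250·0.04) = 1 + j10 → |·| ≈ 10.05, ∠ ≈ 84.29°
pole (1 + j250·0.0005) = 1 + j0.125 → |·| ≈ 1.0078, ∠ ≈ 7.13°
|T| = 0.01 · 1 / (10.05 · 1.0078) ≈ 0.00098732
Gain = 20 log₁₀(0.00098732) ≈ -60.11 dB
∠T = (0°) − (84.29° + 7.13°) = -91.42°

At ω = 1410 rad/s:
pole (1 + j1410·0.04) = 1 + j56.4 → |·| ≈ 56.409, ∠ ≈ 88.98°
pole (1 + j1410·0.0005) = 1 + j0.705 → |·| ≈ 1.2235, ∠ ≈ 35.18°
|T| = 0.01 · 1 / (56.409 · 1.2235) ≈ 0.00014489
Gain = 20 log₁₀(0.00014489) ≈ -76.78 dB
∠T = (0°) − (88.98° + 35.18°) = -124.16°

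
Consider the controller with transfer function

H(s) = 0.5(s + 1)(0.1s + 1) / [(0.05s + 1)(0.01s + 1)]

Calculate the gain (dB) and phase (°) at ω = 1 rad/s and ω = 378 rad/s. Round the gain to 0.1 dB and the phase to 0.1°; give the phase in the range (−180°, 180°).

ω = 1: -3.0 dB, 47.3°; ω = 378: 39.7 dB, 16.2°

At ω = 1 rad/s:
zero (1 + j1·1) = 1 + j1 → |·| ≈ 1.4142, ∠ ≈ 45.00°
zero (1 + j1·0.1) = 1 + j0.1 → |·| ≈ 1.005, ∠ ≈ 5.71°
pole (1 + j1·0.05) = 1 + j0.05 → |·| ≈ 1.0012, ∠ ≈ 2.86°
pole (1 + j1·0.01) = 1 + j0.01 → |·| ≈ 1, ∠ ≈ 0.57°
|H| = 0.5 · 1.4142 · 1.005 / (1.0012 · 1) ≈ 0.70978
Gain = 20 log₁₀(0.70978) ≈ -2.98 dB
∠H = (45.00° + 5.71°) − (2.86° + 0.57°) = 47.28°

At ω = 378 rad/s:
zero (1 + j378·1) = 1 + j378 → |·| ≈ 378, ∠ ≈ 89.85°
zero (1 + j378·0.1) = 1 + j37.8 → |·| ≈ 37.813, ∠ ≈ 88.48°
pole (1 + j378·0.05) = 1 + j18.9 → |·| ≈ 18.926, ∠ ≈ 86.97°
pole (1 + j378·0.01) = 1 + j3.78 → |·| ≈ 3.91, ∠ ≈ 75.18°
|H| = 0.5 · 378 · 37.813 / (18.926 · 3.91) ≈ 96.576
Gain = 20 log₁₀(96.576) ≈ 39.70 dB
∠H = (89.85° + 88.48°) − (86.97° + 75.18°) = 16.18°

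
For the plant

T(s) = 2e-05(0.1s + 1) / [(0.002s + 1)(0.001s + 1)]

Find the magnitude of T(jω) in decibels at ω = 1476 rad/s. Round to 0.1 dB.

At ω = 1476 rad/s:
zero (1 + j1476·0.1) = 1 + j147.6 → |·| ≈ 147.6, ∠ ≈ 89.61°
pole (1 + j1476·0.002) = 1 + j2.952 → |·| ≈ 3.1168, ∠ ≈ 71.29°
pole (1 + j1476·0.001) = 1 + j1.476 → |·| ≈ 1.7829, ∠ ≈ 55.88°
|T| = 2e-05 · 147.6 / (3.1168 · 1.7829) ≈ 0.00053123
Gain = 20 log₁₀(0.00053123) ≈ -65.49 dB

-65.5 dB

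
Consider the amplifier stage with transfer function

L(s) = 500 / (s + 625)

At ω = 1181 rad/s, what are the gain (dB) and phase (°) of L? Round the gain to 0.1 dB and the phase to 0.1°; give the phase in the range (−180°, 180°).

At s = jω = j1181:
pole (s+625): 625 + j1181 → |·| = √(625²+1181²) = √1785386 ≈ 1336.2, ∠ = arctan(1181/625) ≈ 62.11°
|L| = 500 / 1336.2 ≈ 0.3742
Gain = 20 log₁₀(0.3742) ≈ -8.54 dB
∠L = 0.00° − 62.11° = -62.11°

-8.5 dB, -62.1°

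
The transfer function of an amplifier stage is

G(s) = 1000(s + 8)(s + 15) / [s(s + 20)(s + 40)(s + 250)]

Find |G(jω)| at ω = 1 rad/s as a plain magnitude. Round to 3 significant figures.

At s = jω = j1:
zero (s+8): 8 + j1 → |·| = √(8²+1²) = √65 ≈ 8.0623, ∠ = arctan(1/8) ≈ 7.13°
zero (s+15): 15 + j1 → |·| = √(15²+1²) = √226 ≈ 15.033, ∠ = arctan(1/15) ≈ 3.81°
pole (s+20): 20 + j1 → |·| = √(20²+1²) = √401 ≈ 20.025, ∠ = arctan(1/20) ≈ 2.86°
pole (s+40): 40 + j1 → |·| = √(40²+1²) = √1601 ≈ 40.012, ∠ = arctan(1/40) ≈ 1.43°
pole (s+250): 250 + j1 → |·| = √(250²+1²) = √62501 ≈ 250, ∠ = arctan(1/250) ≈ 0.23°
pole at origin: |s| = 1, ∠ = 90.00° (in denominator)
|G| = 1000 · 121.2 / 2.0031e+05 ≈ 0.60506

0.605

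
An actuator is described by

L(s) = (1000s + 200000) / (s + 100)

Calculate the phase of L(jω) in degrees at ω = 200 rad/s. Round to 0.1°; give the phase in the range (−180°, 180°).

Substitute s = j200:
Numerator: 1000(j200) + 200000 = 200000 + j200000
Denominator: (j200) + 100 = 100 + j200
|N| = √(200000² + 200000²) ≈ 2.8284e+05, ∠N ≈ 45.00°
|D| = √(100² + 200²) ≈ 223.61, ∠D ≈ 63.43°
∠L = 45.00° − 63.43° = -18.43°

-18.4°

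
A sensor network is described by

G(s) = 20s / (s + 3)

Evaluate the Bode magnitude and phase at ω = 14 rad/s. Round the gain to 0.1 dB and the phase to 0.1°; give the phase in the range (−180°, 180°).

25.8 dB, 12.1°

At s = jω = j14:
zero at origin: s = j14 → |·| = 14, ∠ = 90.00°
pole (s+3): 3 + j14 → |·| = √(3²+14²) = √205 ≈ 14.318, ∠ = arctan(14/3) ≈ 77.91°
|G| = 20 · 14 / 14.318 ≈ 19.556
Gain = 20 log₁₀(19.556) ≈ 25.83 dB
∠G = 90.00° − 77.91° = 12.09°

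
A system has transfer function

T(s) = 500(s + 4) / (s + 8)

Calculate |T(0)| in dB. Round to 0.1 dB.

T(0) = 500·4 / (8) = 250
20 log₁₀(250) ≈ 47.96 dB

48.0 dB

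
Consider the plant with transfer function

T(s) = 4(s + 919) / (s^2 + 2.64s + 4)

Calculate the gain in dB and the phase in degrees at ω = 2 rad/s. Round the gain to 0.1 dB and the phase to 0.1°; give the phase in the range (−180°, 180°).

At s = jω = j2:
zero (s+919): 919 + j2 → |·| = √(919²+2²) = √844565 ≈ 919, ∠ = arctan(2/919) ≈ 0.12°
quadratic: (j2)² + 2.64·j2 + 4 = 0 + j5.28 → |·| ≈ 5.28, ∠ ≈ 90.00°
|T| = 4 · 919 / 5.28 ≈ 696.21
Gain = 20 log₁₀(696.21) ≈ 56.85 dB
∠T = 0.12° − 90.00° = -89.88°

56.9 dB, -89.9°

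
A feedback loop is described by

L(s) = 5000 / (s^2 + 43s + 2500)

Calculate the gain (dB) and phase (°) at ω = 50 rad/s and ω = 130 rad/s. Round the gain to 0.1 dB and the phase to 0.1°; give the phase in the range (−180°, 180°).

At s = jω = j50:
quadratic: (j50)² + 43·j50 + 2500 = 0 + j2150 → |·| ≈ 2150, ∠ ≈ 90.00°
|L| = 5000 / 2150 ≈ 2.3256
Gain = 20 log₁₀(2.3256) ≈ 7.33 dB
∠L = 0.00° − 90.00° = -90.00°

At s = jω = j130:
quadratic: (j130)² + 43·j130 + 2500 = -14400 + j5590 → |·| ≈ 15447, ∠ ≈ 158.78°
|L| = 5000 / 15447 ≈ 0.32369
Gain = 20 log₁₀(0.32369) ≈ -9.80 dB
∠L = 0.00° − 158.78° = -158.78°

ω = 50: 7.3 dB, -90.0°; ω = 130: -9.8 dB, -158.8°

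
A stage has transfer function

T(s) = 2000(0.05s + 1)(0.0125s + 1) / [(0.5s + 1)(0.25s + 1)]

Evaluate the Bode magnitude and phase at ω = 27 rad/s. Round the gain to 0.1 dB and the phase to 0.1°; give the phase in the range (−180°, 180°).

At ω = 27 rad/s:
zero (1 + j27·0.05) = 1 + j1.35 → |·| ≈ 1.68, ∠ ≈ 53.47°
zero (1 + j27·0.0125) = 1 + j0.3375 → |·| ≈ 1.0554, ∠ ≈ 18.65°
pole (1 + j27·0.5) = 1 + j13.5 → |·| ≈ 13.537, ∠ ≈ 85.76°
pole (1 + j27·0.25) = 1 + j6.75 → |·| ≈ 6.8237, ∠ ≈ 81.57°
|T| = 2000 · 1.68 · 1.0554 / (13.537 · 6.8237) ≈ 38.39
Gain = 20 log₁₀(38.39) ≈ 31.68 dB
∠T = (53.47° + 18.65°) − (85.76° + 81.57°) = -95.21°

31.7 dB, -95.2°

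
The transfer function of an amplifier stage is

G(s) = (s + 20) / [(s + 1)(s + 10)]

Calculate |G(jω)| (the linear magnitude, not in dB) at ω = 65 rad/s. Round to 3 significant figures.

0.0159

At s = jω = j65:
zero (s+20): 20 + j65 → |·| = √(20²+65²) = √4625 ≈ 68.007, ∠ = arctan(65/20) ≈ 72.90°
pole (s+1): 1 + j65 → |·| = √(1²+65²) = √4226 ≈ 65.008, ∠ = arctan(65/1) ≈ 89.12°
pole (s+10): 10 + j65 → |·| = √(10²+65²) = √4325 ≈ 65.765, ∠ = arctan(65/10) ≈ 81.25°
|G| = 1 · 68.007 / 4275.3 ≈ 0.015907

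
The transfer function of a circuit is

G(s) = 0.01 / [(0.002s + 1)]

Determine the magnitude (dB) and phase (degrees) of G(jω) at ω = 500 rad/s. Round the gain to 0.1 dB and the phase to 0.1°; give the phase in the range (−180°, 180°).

At ω = 500 rad/s:
pole (1 + j500·0.002) = 1 + j1 → |·| ≈ 1.4142, ∠ ≈ 45.00°
|G| = 0.01 · 1 / (1.4142) ≈ 0.0070711
Gain = 20 log₁₀(0.0070711) ≈ -43.01 dB
∠G = (0°) − (45.00°) = -45.00°

-43.0 dB, -45.0°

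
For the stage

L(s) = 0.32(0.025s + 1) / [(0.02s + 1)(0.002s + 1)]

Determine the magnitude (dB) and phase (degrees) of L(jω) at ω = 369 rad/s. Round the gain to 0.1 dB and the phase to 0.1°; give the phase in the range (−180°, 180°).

-9.9 dB, -34.9°

At ω = 369 rad/s:
zero (1 + j369·0.025) = 1 + j9.225 → |·| ≈ 9.279, ∠ ≈ 83.81°
pole (1 + j369·0.02) = 1 + j7.38 → |·| ≈ 7.4474, ∠ ≈ 82.28°
pole (1 + j369·0.002) = 1 + j0.738 → |·| ≈ 1.2428, ∠ ≈ 36.43°
|L| = 0.32 · 9.279 / (7.4474 · 1.2428) ≈ 0.32081
Gain = 20 log₁₀(0.32081) ≈ -9.88 dB
∠L = (83.81°) − (82.28° + 36.43°) = -34.90°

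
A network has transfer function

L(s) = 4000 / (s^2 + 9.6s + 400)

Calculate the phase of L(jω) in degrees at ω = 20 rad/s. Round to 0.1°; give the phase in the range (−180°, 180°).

At s = jω = j20:
quadratic: (j20)² + 9.6·j20 + 400 = 0 + j192 → |·| ≈ 192, ∠ ≈ 90.00°
∠L = 0.00° − 90.00° = -90.00°

-90.0°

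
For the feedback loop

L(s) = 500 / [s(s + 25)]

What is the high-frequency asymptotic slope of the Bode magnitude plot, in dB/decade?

Each pole contributes −20 dB/decade at high frequency; each zero contributes +20 dB/decade.
Net: 0 zero(s) − 2 pole(s) → -40 dB/decade.

-40 dB/decade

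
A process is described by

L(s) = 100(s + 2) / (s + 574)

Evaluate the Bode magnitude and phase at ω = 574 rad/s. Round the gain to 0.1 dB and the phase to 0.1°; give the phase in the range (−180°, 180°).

37.0 dB, 44.8°

At s = jω = j574:
zero (s+2): 2 + j574 → |·| = √(2²+574²) = √329480 ≈ 574, ∠ = arctan(574/2) ≈ 89.80°
pole (s+574): 574 + j574 → |·| = √(574²+574²) = √658952 ≈ 811.76, ∠ = arctan(574/574) ≈ 45.00°
|L| = 100 · 574 / 811.76 ≈ 70.711
Gain = 20 log₁₀(70.711) ≈ 36.99 dB
∠L = 89.80° − 45.00° = 44.80°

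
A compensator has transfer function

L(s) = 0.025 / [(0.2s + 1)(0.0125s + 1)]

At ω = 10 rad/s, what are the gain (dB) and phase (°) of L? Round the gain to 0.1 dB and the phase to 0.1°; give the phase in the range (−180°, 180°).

-39.1 dB, -70.6°

At ω = 10 rad/s:
pole (1 + j10·0.2) = 1 + j2 → |·| ≈ 2.2361, ∠ ≈ 63.43°
pole (1 + j10·0.0125) = 1 + j0.125 → |·| ≈ 1.0078, ∠ ≈ 7.13°
|L| = 0.025 · 1 / (2.2361 · 1.0078) ≈ 0.011094
Gain = 20 log₁₀(0.011094) ≈ -39.10 dB
∠L = (0°) − (63.43° + 7.13°) = -70.56°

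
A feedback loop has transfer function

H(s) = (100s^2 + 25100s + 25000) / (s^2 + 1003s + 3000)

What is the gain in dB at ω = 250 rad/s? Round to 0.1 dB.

Substitute s = j250:
Numerator: 100(j250)^2 + 25100(j250) + 25000 = -6225000 + j6275000
Denominator: (j250)^2 + 1003(j250) + 3000 = -59500 + j250750
|N| = √(6225000² + 6275000²) ≈ 8.8389e+06, ∠N ≈ 134.77°
|D| = √(59500² + 250750²) ≈ 2.5771e+05, ∠D ≈ 103.35°
|H| = 8.8389e+06 / 2.5771e+05 ≈ 34.298
Gain = 20 log₁₀(34.298) ≈ 30.71 dB

30.7 dB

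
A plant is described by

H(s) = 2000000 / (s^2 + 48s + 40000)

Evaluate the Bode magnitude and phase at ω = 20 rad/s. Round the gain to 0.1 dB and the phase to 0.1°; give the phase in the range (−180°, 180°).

At s = jω = j20:
quadratic: (j20)² + 48·j20 + 40000 = 39600 + j960 → |·| ≈ 39612, ∠ ≈ 1.39°
|H| = 2000000 / 39612 ≈ 50.49
Gain = 20 log₁₀(50.49) ≈ 34.06 dB
∠H = 0.00° − 1.39° = -1.39°

34.1 dB, -1.4°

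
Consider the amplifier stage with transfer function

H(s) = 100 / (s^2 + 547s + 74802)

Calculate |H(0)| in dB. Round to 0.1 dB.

H(0) = 100 / 74802 ≈ 0.0013369
20 log₁₀(0.0013369) ≈ -57.48 dB

-57.5 dB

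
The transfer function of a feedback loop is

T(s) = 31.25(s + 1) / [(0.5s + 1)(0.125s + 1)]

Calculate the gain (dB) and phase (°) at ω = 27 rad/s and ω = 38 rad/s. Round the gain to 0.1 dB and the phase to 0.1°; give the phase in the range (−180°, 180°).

At ω = 27 rad/s:
zero (1 + j27·1) = 1 + j27 → |·| ≈ 27.019, ∠ ≈ 87.88°
pole (1 + j27·0.5) = 1 + j13.5 → |·| ≈ 13.537, ∠ ≈ 85.76°
pole (1 + j27·0.125) = 1 + j3.375 → |·| ≈ 3.52, ∠ ≈ 73.50°
|T| = 31.25 · 27.019 / (13.537 · 3.52) ≈ 17.72
Gain = 20 log₁₀(17.72) ≈ 24.97 dB
∠T = (87.88°) − (85.76° + 73.50°) = -71.38°

At ω = 38 rad/s:
zero (1 + j38·1) = 1 + j38 → |·| ≈ 38.013, ∠ ≈ 88.49°
pole (1 + j38·0.5) = 1 + j19 → |·| ≈ 19.026, ∠ ≈ 86.99°
pole (1 + j38·0.125) = 1 + j4.75 → |·| ≈ 4.8541, ∠ ≈ 78.11°
|T| = 31.25 · 38.013 / (19.026 · 4.8541) ≈ 12.863
Gain = 20 log₁₀(12.863) ≈ 22.19 dB
∠T = (88.49°) − (86.99° + 78.11°) = -76.61°

ω = 27: 25.0 dB, -71.4°; ω = 38: 22.2 dB, -76.6°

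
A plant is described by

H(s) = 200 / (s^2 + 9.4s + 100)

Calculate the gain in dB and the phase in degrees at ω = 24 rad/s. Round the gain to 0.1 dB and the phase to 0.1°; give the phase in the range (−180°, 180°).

At s = jω = j24:
quadratic: (j24)² + 9.4·j24 + 100 = -476 + j225.6 → |·| ≈ 526.76, ∠ ≈ 154.64°
|H| = 200 / 526.76 ≈ 0.37968
Gain = 20 log₁₀(0.37968) ≈ -8.41 dB
∠H = 0.00° − 154.64° = -154.64°

-8.4 dB, -154.6°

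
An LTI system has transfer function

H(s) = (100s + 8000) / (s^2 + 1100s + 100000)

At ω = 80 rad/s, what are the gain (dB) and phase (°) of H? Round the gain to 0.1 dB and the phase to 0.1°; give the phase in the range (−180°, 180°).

Substitute s = j80:
Numerator: 100(j80) + 8000 = 8000 + j8000
Denominator: (j80)^2 + 1100(j80) + 100000 = 93600 + j88000
|N| = √(8000² + 8000²) ≈ 11314, ∠N ≈ 45.00°
|D| = √(93600² + 88000²) ≈ 1.2847e+05, ∠D ≈ 43.23°
|H| = 11314 / 1.2847e+05 ≈ 0.088067
Gain = 20 log₁₀(0.088067) ≈ -21.10 dB
∠H = 45.00° − 43.23° = 1.77°

-21.1 dB, 1.8°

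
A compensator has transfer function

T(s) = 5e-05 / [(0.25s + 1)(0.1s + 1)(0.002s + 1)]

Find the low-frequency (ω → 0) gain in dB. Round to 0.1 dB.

-86.0 dB

T(0) = 5e-05 · 1 / 1 = 5e-05
20 log₁₀(5e-05) ≈ -86.02 dB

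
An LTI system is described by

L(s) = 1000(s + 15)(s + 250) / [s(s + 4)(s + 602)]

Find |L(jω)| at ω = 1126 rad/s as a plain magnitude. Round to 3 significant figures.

0.802

At s = jω = j1126:
zero (s+15): 15 + j1126 → |·| = √(15²+1126²) = √1268101 ≈ 1126.1, ∠ = arctan(1126/15) ≈ 89.24°
zero (s+250): 250 + j1126 → |·| = √(250²+1126²) = √1330376 ≈ 1153.4, ∠ = arctan(1126/250) ≈ 77.48°
pole (s+4): 4 + j1126 → |·| = √(4²+1126²) = √1267892 ≈ 1126, ∠ = arctan(1126/4) ≈ 89.80°
pole (s+602): 602 + j1126 → |·| = √(602²+1126²) = √1630280 ≈ 1276.8, ∠ = arctan(1126/602) ≈ 61.87°
pole at origin: |s| = 1126, ∠ = 90.00° (in denominator)
|L| = 1000 · 1.2988e+06 / 1.6188e+09 ≈ 0.80232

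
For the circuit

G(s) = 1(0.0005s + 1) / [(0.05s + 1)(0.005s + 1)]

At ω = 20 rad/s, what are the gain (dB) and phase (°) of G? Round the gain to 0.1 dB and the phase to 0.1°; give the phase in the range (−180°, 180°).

At ω = 20 rad/s:
zero (1 + j20·0.0005) = 1 + j0.01 → |·| ≈ 1, ∠ ≈ 0.57°
pole (1 + j20·0.05) = 1 + j1 → |·| ≈ 1.4142, ∠ ≈ 45.00°
pole (1 + j20·0.005) = 1 + j0.1 → |·| ≈ 1.005, ∠ ≈ 5.71°
|G| = 1 · 1 / (1.4142 · 1.005) ≈ 0.7036
Gain = 20 log₁₀(0.7036) ≈ -3.05 dB
∠G = (0.57°) − (45.00° + 5.71°) = -50.14°

-3.1 dB, -50.1°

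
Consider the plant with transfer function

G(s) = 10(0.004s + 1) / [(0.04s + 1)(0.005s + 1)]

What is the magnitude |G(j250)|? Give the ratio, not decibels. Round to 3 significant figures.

At ω = 250 rad/s:
zero (1 + j250·0.004) = 1 + j1 → |·| ≈ 1.4142, ∠ ≈ 45.00°
pole (1 + j250·0.04) = 1 + j10 → |·| ≈ 10.05, ∠ ≈ 84.29°
pole (1 + j250·0.005) = 1 + j1.25 → |·| ≈ 1.6008, ∠ ≈ 51.34°
|G| = 10 · 1.4142 / (10.05 · 1.6008) ≈ 0.87904

0.879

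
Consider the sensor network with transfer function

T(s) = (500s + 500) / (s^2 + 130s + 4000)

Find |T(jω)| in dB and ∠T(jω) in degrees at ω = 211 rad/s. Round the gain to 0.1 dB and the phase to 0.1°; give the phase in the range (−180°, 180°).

Substitute s = j211:
Numerator: 500(j211) + 500 = 500 + j105500
Denominator: (j211)^2 + 130(j211) + 4000 = -40521 + j27430
|N| = √(500² + 105500²) ≈ 1.055e+05, ∠N ≈ 89.73°
|D| = √(40521² + 27430²) ≈ 48932, ∠D ≈ 145.90°
|T| = 1.055e+05 / 48932 ≈ 2.1561
Gain = 20 log₁₀(2.1561) ≈ 6.67 dB
∠T = 89.73° − 145.90° = -56.17°

6.7 dB, -56.2°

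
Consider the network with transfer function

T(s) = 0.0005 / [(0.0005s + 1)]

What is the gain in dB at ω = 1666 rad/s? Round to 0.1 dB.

At ω = 1666 rad/s:
pole (1 + j1666·0.0005) = 1 + j0.833 → |·| ≈ 1.3015, ∠ ≈ 39.79°
|T| = 0.0005 · 1 / (1.3015) ≈ 0.00038417
Gain = 20 log₁₀(0.00038417) ≈ -68.31 dB

-68.3 dB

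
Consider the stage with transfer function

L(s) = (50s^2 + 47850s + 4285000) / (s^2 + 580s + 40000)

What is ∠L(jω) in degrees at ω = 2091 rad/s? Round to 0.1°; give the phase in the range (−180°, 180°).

-9.4°

Substitute s = j2091:
Numerator: 50(j2091)^2 + 47850(j2091) + 4285000 = -214329050 + j100054350
Denominator: (j2091)^2 + 580(j2091) + 40000 = -4332281 + j1212780
|N| = √(214329050² + 100054350²) ≈ 2.3653e+08, ∠N ≈ 154.98°
|D| = √(4332281² + 1212780²) ≈ 4.4988e+06, ∠D ≈ 164.36°
∠L = 154.98° − 164.36° = -9.38°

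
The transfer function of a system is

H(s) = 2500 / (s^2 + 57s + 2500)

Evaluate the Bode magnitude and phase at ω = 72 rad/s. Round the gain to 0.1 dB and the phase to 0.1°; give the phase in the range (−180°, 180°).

-5.9 dB, -123.2°

At s = jω = j72:
quadratic: (j72)² + 57·j72 + 2500 = -2684 + j4104 → |·| ≈ 4903.7, ∠ ≈ 123.18°
|H| = 2500 / 4903.7 ≈ 0.50982
Gain = 20 log₁₀(0.50982) ≈ -5.85 dB
∠H = 0.00° − 123.18° = -123.18°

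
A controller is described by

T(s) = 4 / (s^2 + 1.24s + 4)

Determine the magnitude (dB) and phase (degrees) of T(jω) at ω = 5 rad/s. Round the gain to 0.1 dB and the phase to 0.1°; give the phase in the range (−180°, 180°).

At s = jω = j5:
quadratic: (j5)² + 1.24·j5 + 4 = -21 + j6.2 → |·| ≈ 21.896, ∠ ≈ 163.55°
|T| = 4 / 21.896 ≈ 0.18268
Gain = 20 log₁₀(0.18268) ≈ -14.77 dB
∠T = 0.00° − 163.55° = -163.55°

-14.8 dB, -163.6°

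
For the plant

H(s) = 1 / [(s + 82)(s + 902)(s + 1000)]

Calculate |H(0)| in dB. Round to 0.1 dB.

H(0) = 1 / (82·902·1000) ≈ 1.352e-08
20 log₁₀(1.352e-08) ≈ -157.38 dB

-157.4 dB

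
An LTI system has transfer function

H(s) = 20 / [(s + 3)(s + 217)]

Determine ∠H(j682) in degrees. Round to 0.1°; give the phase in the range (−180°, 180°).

-162.1°

At s = jω = j682:
pole (s+3): 3 + j682 → |·| = √(3²+682²) = √465133 ≈ 682.01, ∠ = arctan(682/3) ≈ 89.75°
pole (s+217): 217 + j682 → |·| = √(217²+682²) = √512213 ≈ 715.69, ∠ = arctan(682/217) ≈ 72.35°
∠H = 0.00° − 162.10° = -162.10°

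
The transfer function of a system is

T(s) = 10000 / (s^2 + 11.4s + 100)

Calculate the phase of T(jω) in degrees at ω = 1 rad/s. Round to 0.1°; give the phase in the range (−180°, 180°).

-6.6°

At s = jω = j1:
quadratic: (j1)² + 11.4·j1 + 100 = 99 + j11.4 → |·| ≈ 99.654, ∠ ≈ 6.57°
∠T = 0.00° − 6.57° = -6.57°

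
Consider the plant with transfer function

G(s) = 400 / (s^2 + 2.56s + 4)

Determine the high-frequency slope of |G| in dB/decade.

-40 dB/decade

Each pole contributes −20 dB/decade at high frequency; each zero contributes +20 dB/decade.
Net: 0 zero(s) − 2 pole(s) → -40 dB/decade.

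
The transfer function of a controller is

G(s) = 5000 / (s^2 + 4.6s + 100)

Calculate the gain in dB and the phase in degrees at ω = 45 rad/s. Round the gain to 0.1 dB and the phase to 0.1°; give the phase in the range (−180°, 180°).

8.2 dB, -173.9°

At s = jω = j45:
quadratic: (j45)² + 4.6·j45 + 100 = -1925 + j207 → |·| ≈ 1936.1, ∠ ≈ 173.86°
|G| = 5000 / 1936.1 ≈ 2.5825
Gain = 20 log₁₀(2.5825) ≈ 8.24 dB
∠G = 0.00° − 173.86° = -173.86°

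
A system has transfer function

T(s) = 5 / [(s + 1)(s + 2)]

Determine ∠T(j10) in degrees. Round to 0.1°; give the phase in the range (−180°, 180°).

At s = jω = j10:
pole (s+1): 1 + j10 → |·| = √(1²+10²) = √101 ≈ 10.05, ∠ = arctan(10/1) ≈ 84.29°
pole (s+2): 2 + j10 → |·| = √(2²+10²) = √104 ≈ 10.198, ∠ = arctan(10/2) ≈ 78.69°
∠T = 0.00° − 162.98° = -162.98°

-163.0°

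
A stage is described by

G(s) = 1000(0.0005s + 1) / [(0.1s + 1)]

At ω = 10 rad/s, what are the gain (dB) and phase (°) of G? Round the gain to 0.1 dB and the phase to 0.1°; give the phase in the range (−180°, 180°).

At ω = 10 rad/s:
zero (1 + j10·0.0005) = 1 + j0.005 → |·| ≈ 1, ∠ ≈ 0.29°
pole (1 + j10·0.1) = 1 + j1 → |·| ≈ 1.4142, ∠ ≈ 45.00°
|G| = 1000 · 1 / (1.4142) ≈ 707.11
Gain = 20 log₁₀(707.11) ≈ 56.99 dB
∠G = (0.29°) − (45.00°) = -44.71°

57.0 dB, -44.7°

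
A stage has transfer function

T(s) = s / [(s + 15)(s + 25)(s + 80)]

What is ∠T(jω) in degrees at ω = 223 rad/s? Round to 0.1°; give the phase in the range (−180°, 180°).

At s = jω = j223:
zero at origin: s = j223 → |·| = 223, ∠ = 90.00°
pole (s+15): 15 + j223 → |·| = √(15²+223²) = √49954 ≈ 223.5, ∠ = arctan(223/15) ≈ 86.15°
pole (s+25): 25 + j223 → |·| = √(25²+223²) = √50354 ≈ 224.4, ∠ = arctan(223/25) ≈ 83.60°
pole (s+80): 80 + j223 → |·| = √(80²+223²) = √56129 ≈ 236.92, ∠ = arctan(223/80) ≈ 70.26°
∠T = 90.00° − 240.01° = -150.01°

-150.0°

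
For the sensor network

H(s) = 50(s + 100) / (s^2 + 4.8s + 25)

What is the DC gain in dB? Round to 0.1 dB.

46.0 dB

H(0) = 50·100 / 25 = 200
20 log₁₀(200) ≈ 46.02 dB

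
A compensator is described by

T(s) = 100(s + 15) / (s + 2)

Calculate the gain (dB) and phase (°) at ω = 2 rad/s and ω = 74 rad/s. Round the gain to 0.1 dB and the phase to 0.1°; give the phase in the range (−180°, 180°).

ω = 2: 54.6 dB, -37.4°; ω = 74: 40.2 dB, -9.9°

At s = jω = j2:
zero (s+15): 15 + j2 → |·| = √(15²+2²) = √229 ≈ 15.133, ∠ = arctan(2/15) ≈ 7.59°
pole (s+2): 2 + j2 → |·| = √(2²+2²) = √8 ≈ 2.8284, ∠ = arctan(2/2) ≈ 45.00°
|T| = 100 · 15.133 / 2.8284 ≈ 535.04
Gain = 20 log₁₀(535.04) ≈ 54.57 dB
∠T = 7.59° − 45.00° = -37.41°

At s = jω = j74:
zero (s+15): 15 + j74 → |·| = √(15²+74²) = √5701 ≈ 75.505, ∠ = arctan(74/15) ≈ 78.54°
pole (s+2): 2 + j74 → |·| = √(2²+74²) = √5480 ≈ 74.027, ∠ = arctan(74/2) ≈ 88.45°
|T| = 100 · 75.505 / 74.027 ≈ 102
Gain = 20 log₁₀(102) ≈ 40.17 dB
∠T = 78.54° − 88.45° = -9.91°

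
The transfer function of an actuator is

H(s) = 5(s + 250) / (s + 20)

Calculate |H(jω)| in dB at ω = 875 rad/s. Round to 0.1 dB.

At s = jω = j875:
zero (s+250): 250 + j875 → |·| = √(250²+875²) = √828125 ≈ 910.01, ∠ = arctan(875/250) ≈ 74.05°
pole (s+20): 20 + j875 → |·| = √(20²+875²) = √766025 ≈ 875.23, ∠ = arctan(875/20) ≈ 88.69°
|H| = 5 · 910.01 / 875.23 ≈ 5.1987
Gain = 20 log₁₀(5.1987) ≈ 14.32 dB

14.3 dB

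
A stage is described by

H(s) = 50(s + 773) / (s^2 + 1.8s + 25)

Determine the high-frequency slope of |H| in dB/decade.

-20 dB/decade

Each pole contributes −20 dB/decade at high frequency; each zero contributes +20 dB/decade.
Net: 1 zero(s) − 2 pole(s) → -20 dB/decade.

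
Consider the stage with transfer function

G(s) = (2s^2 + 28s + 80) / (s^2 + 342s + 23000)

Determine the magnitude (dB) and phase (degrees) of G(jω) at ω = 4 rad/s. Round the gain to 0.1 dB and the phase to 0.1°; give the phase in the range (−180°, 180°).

-45.5 dB, 63.4°

Substitute s = j4:
Numerator: 2(j4)^2 + 28(j4) + 80 = 48 + j112
Denominator: (j4)^2 + 342(j4) + 23000 = 22984 + j1368
|N| = √(48² + 112²) ≈ 121.85, ∠N ≈ 66.80°
|D| = √(22984² + 1368²) ≈ 23025, ∠D ≈ 3.41°
|G| = 121.85 / 23025 ≈ 0.0052921
Gain = 20 log₁₀(0.0052921) ≈ -45.53 dB
∠G = 66.80° − 3.41° = 63.39°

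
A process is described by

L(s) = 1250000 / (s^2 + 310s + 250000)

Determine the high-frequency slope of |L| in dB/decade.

-40 dB/decade

Each pole contributes −20 dB/decade at high frequency; each zero contributes +20 dB/decade.
Net: 0 zero(s) − 2 pole(s) → -40 dB/decade.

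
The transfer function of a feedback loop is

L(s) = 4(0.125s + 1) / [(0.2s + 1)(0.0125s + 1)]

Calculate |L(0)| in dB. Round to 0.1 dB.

12.0 dB

L(0) = 4 · 1 / 1 = 4
20 log₁₀(4) ≈ 12.04 dB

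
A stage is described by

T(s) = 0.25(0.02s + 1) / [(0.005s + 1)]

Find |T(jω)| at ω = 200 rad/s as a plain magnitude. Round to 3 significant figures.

0.729

At ω = 200 rad/s:
zero (1 + j200·0.02) = 1 + j4 → |·| ≈ 4.1231, ∠ ≈ 75.96°
pole (1 + j200·0.005) = 1 + j1 → |·| ≈ 1.4142, ∠ ≈ 45.00°
|T| = 0.25 · 4.1231 / (1.4142) ≈ 0.72887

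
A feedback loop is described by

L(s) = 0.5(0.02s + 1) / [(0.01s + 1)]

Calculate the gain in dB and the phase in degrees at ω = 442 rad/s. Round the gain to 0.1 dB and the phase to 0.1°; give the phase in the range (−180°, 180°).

At ω = 442 rad/s:
zero (1 + j442·0.02) = 1 + j8.84 → |·| ≈ 8.8964, ∠ ≈ 83.55°
pole (1 + j442·0.01) = 1 + j4.42 → |·| ≈ 4.5317, ∠ ≈ 77.25°
|L| = 0.5 · 8.8964 / (4.5317) ≈ 0.98157
Gain = 20 log₁₀(0.98157) ≈ -0.16 dB
∠L = (83.55°) − (77.25°) = 6.30°

-0.2 dB, 6.3°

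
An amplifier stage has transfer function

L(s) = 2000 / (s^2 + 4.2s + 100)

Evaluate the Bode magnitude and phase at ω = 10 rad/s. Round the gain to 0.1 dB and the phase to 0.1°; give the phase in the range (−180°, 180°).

At s = jω = j10:
quadratic: (j10)² + 4.2·j10 + 100 = 0 + j42 → |·| ≈ 42, ∠ ≈ 90.00°
|L| = 2000 / 42 ≈ 47.619
Gain = 20 log₁₀(47.619) ≈ 33.56 dB
∠L = 0.00° − 90.00° = -90.00°

33.6 dB, -90.0°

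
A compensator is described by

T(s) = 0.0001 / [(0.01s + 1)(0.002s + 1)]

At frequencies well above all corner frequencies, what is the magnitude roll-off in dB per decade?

-40 dB/decade

Each pole contributes −20 dB/decade at high frequency; each zero contributes +20 dB/decade.
Net: 0 zero(s) − 2 pole(s) → -40 dB/decade.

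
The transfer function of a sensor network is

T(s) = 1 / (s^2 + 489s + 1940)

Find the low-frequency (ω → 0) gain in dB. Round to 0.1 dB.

T(0) = 1 / 1940 ≈ 0.00051546
20 log₁₀(0.00051546) ≈ -65.76 dB

-65.8 dB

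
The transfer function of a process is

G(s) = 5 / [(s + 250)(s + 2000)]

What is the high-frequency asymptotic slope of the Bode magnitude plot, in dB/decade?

-40 dB/decade

Each pole contributes −20 dB/decade at high frequency; each zero contributes +20 dB/decade.
Net: 0 zero(s) − 2 pole(s) → -40 dB/decade.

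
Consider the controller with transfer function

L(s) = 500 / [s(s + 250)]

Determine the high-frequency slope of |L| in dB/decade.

Each pole contributes −20 dB/decade at high frequency; each zero contributes +20 dB/decade.
Net: 0 zero(s) − 2 pole(s) → -40 dB/decade.

-40 dB/decade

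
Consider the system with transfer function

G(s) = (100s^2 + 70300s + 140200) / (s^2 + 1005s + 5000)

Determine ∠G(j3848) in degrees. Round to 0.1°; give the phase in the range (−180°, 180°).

4.3°

Substitute s = j3848:
Numerator: 100(j3848)^2 + 70300(j3848) + 140200 = -1480570200 + j270514400
Denominator: (j3848)^2 + 1005(j3848) + 5000 = -14802104 + j3867240
|N| = √(1480570200² + 270514400²) ≈ 1.5051e+09, ∠N ≈ 169.65°
|D| = √(14802104² + 3867240²) ≈ 1.5299e+07, ∠D ≈ 165.36°
∠G = 169.65° − 165.36° = 4.29°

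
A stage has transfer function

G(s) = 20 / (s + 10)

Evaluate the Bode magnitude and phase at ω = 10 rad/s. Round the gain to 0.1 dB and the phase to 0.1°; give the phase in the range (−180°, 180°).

3.0 dB, -45.0°

At s = jω = j10:
pole (s+10): 10 + j10 → |·| = √(10²+10²) = √200 ≈ 14.142, ∠ = arctan(10/10) ≈ 45.00°
|G| = 20 / 14.142 ≈ 1.4142
Gain = 20 log₁₀(1.4142) ≈ 3.01 dB
∠G = 0.00° − 45.00° = -45.00°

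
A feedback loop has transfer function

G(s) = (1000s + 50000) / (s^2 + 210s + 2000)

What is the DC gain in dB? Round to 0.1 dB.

28.0 dB

G(0) = 50000 / 2000 = 25
20 log₁₀(25) ≈ 27.96 dB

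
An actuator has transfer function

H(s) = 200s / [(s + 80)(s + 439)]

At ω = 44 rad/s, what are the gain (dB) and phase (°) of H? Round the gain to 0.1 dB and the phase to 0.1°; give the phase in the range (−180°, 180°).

At s = jω = j44:
zero at origin: s = j44 → |·| = 44, ∠ = 90.00°
pole (s+80): 80 + j44 → |·| = √(80²+44²) = √8336 ≈ 91.302, ∠ = arctan(44/80) ≈ 28.81°
pole (s+439): 439 + j44 → |·| = √(439²+44²) = √194657 ≈ 441.2, ∠ = arctan(44/439) ≈ 5.72°
|H| = 200 · 44 / 40282 ≈ 0.21846
Gain = 20 log₁₀(0.21846) ≈ -13.21 dB
∠H = 90.00° − 34.53° = 55.47°

-13.2 dB, 55.5°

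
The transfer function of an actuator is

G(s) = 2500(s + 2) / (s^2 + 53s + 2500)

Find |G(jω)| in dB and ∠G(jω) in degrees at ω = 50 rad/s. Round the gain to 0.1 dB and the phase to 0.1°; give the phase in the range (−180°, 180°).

33.5 dB, -2.3°

At s = jω = j50:
zero (s+2): 2 + j50 → |·| = √(2²+50²) = √2504 ≈ 50.04, ∠ = arctan(50/2) ≈ 87.71°
quadratic: (j50)² + 53·j50 + 2500 = 0 + j2650 → |·| ≈ 2650, ∠ ≈ 90.00°
|G| = 2500 · 50.04 / 2650 ≈ 47.208
Gain = 20 log₁₀(47.208) ≈ 33.48 dB
∠G = 87.71° − 90.00° = -2.29°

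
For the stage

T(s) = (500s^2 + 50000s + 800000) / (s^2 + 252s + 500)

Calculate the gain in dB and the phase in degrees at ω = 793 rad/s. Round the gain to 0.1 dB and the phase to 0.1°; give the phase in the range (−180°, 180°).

Substitute s = j793:
Numerator: 500(j793)^2 + 50000(j793) + 800000 = -313624500 + j39650000
Denominator: (j793)^2 + 252(j793) + 500 = -628349 + j199836
|N| = √(313624500² + 39650000²) ≈ 3.1612e+08, ∠N ≈ 172.79°
|D| = √(628349² + 199836²) ≈ 6.5936e+05, ∠D ≈ 162.36°
|T| = 3.1612e+08 / 6.5936e+05 ≈ 479.43
Gain = 20 log₁₀(479.43) ≈ 53.61 dB
∠T = 172.79° − 162.36° = 10.43°

53.6 dB, 10.4°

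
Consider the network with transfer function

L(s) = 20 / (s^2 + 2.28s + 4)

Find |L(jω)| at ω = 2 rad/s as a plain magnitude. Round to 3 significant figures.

At s = jω = j2:
quadratic: (j2)² + 2.28·j2 + 4 = 0 + j4.56 → |·| ≈ 4.56, ∠ ≈ 90.00°
|L| = 20 / 4.56 ≈ 4.386

4.39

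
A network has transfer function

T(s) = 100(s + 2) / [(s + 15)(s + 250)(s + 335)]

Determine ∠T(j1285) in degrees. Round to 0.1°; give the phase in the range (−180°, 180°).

At s = jω = j1285:
zero (s+2): 2 + j1285 → |·| = √(2²+1285²) = √1651229 ≈ 1285, ∠ = arctan(1285/2) ≈ 89.91°
pole (s+15): 15 + j1285 → |·| = √(15²+1285²) = √1651450 ≈ 1285.1, ∠ = arctan(1285/15) ≈ 89.33°
pole (s+250): 250 + j1285 → |·| = √(250²+1285²) = √1713725 ≈ 1309.1, ∠ = arctan(1285/250) ≈ 78.99°
pole (s+335): 335 + j1285 → |·| = √(335²+1285²) = √1763450 ≈ 1327.9, ∠ = arctan(1285/335) ≈ 75.39°
∠T = 89.91° − 243.71° = -153.80°

-153.8°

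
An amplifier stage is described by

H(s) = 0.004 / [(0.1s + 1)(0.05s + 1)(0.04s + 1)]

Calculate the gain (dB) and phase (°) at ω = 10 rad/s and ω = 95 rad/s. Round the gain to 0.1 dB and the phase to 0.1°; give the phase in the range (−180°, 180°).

At ω = 10 rad/s:
pole (1 + j10·0.1) = 1 + j1 → |·| ≈ 1.4142, ∠ ≈ 45.00°
pole (1 + j10·0.05) = 1 + j0.5 → |·| ≈ 1.118, ∠ ≈ 26.57°
pole (1 + j10·0.04) = 1 + j0.4 → |·| ≈ 1.077, ∠ ≈ 21.80°
|H| = 0.004 · 1 / (1.4142 · 1.118 · 1.077) ≈ 0.002349
Gain = 20 log₁₀(0.002349) ≈ -52.58 dB
∠H = (0°) − (45.00° + 26.57° + 21.80°) = -93.37°

At ω = 95 rad/s:
pole (1 + j95·0.1) = 1 + j9.5 → |·| ≈ 9.5525, ∠ ≈ 83.99°
pole (1 + j95·0.05) = 1 + j4.75 → |·| ≈ 4.8541, ∠ ≈ 78.11°
pole (1 + j95·0.04) = 1 + j3.8 → |·| ≈ 3.9294, ∠ ≈ 75.26°
|H| = 0.004 · 1 / (9.5525 · 4.8541 · 3.9294) ≈ 2.1954e-05
Gain = 20 log₁₀(2.1954e-05) ≈ -93.17 dB
∠H = (0°) − (83.99° + 78.11° + 75.26°) = -237.36° ≡ 122.64° (principal value)

ω = 10: -52.6 dB, -93.4°; ω = 95: -93.2 dB, 122.6°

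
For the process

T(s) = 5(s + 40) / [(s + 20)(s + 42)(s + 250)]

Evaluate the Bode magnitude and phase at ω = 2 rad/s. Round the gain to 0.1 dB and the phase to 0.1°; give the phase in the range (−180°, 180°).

-60.5 dB, -6.0°

At s = jω = j2:
zero (s+40): 40 + j2 → |·| = √(40²+2²) = √1604 ≈ 40.05, ∠ = arctan(2/40) ≈ 2.86°
pole (s+20): 20 + j2 → |·| = √(20²+2²) = √404 ≈ 20.1, ∠ = arctan(2/20) ≈ 5.71°
pole (s+42): 42 + j2 → |·| = √(42²+2²) = √1768 ≈ 42.048, ∠ = arctan(2/42) ≈ 2.73°
pole (s+250): 250 + j2 → |·| = √(250²+2²) = √62504 ≈ 250.01, ∠ = arctan(2/250) ≈ 0.46°
|T| = 5 · 40.05 / 2.113e+05 ≈ 0.0009477
Gain = 20 log₁₀(0.0009477) ≈ -60.47 dB
∠T = 2.86° − 8.90° = -6.04°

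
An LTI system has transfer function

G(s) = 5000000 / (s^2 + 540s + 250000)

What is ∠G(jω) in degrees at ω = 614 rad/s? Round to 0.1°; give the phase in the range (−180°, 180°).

-111.0°

At s = jω = j614:
quadratic: (j614)² + 540·j614 + 250000 = -126996 + j331560 → |·| ≈ 3.5505e+05, ∠ ≈ 110.96°
∠G = 0.00° − 110.96° = -110.96°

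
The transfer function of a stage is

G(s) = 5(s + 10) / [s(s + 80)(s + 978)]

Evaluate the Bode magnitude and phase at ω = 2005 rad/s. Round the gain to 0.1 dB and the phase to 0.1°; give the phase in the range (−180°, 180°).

-119.0 dB, -152.0°

At s = jω = j2005:
zero (s+10): 10 + j2005 → |·| = √(10²+2005²) = √4020125 ≈ 2005, ∠ = arctan(2005/10) ≈ 89.71°
pole (s+80): 80 + j2005 → |·| = √(80²+2005²) = √4026425 ≈ 2006.6, ∠ = arctan(2005/80) ≈ 87.72°
pole (s+978): 978 + j2005 → |·| = √(978²+2005²) = √4976509 ≈ 2230.8, ∠ = arctan(2005/978) ≈ 64.00°
pole at origin: |s| = 2005, ∠ = 90.00° (in denominator)
|G| = 5 · 2005 / 8.975e+09 ≈ 1.117e-06
Gain = 20 log₁₀(1.117e-06) ≈ -119.04 dB
∠G = 89.71° − 241.72° = -152.01°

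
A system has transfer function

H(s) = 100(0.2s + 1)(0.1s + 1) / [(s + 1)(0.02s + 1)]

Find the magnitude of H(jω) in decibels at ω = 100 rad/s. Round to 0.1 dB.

39.1 dB

At ω = 100 rad/s:
zero (1 + j100·0.2) = 1 + j20 → |·| ≈ 20.025, ∠ ≈ 87.14°
zero (1 + j100·0.1) = 1 + j10 → |·| ≈ 10.05, ∠ ≈ 84.29°
pole (1 + j100·1) = 1 + j100 → |·| ≈ 100, ∠ ≈ 89.43°
pole (1 + j100·0.02) = 1 + j2 → |·| ≈ 2.2361, ∠ ≈ 63.43°
|H| = 100 · 20.025 · 10.05 / (100 · 2.2361) ≈ 90.001
Gain = 20 log₁₀(90.001) ≈ 39.08 dB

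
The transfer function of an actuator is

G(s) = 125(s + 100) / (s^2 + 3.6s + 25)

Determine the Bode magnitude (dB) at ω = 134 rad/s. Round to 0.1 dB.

At s = jω = j134:
zero (s+100): 100 + j134 → |·| = √(100²+134²) = √27956 ≈ 167.2, ∠ = arctan(134/100) ≈ 53.27°
quadratic: (j134)² + 3.6·j134 + 25 = -17931 + j482.4 → |·| ≈ 17937, ∠ ≈ 178.46°
|G| = 125 · 167.2 / 17937 ≈ 1.1652
Gain = 20 log₁₀(1.1652) ≈ 1.33 dB

1.3 dB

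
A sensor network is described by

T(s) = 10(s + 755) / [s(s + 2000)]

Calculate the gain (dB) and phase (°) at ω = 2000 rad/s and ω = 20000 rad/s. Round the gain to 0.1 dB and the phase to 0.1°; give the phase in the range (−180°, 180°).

ω = 2000: -48.5 dB, -65.7°; ω = 20000: -66.1 dB, -86.5°

At s = jω = j2000:
zero (s+755): 755 + j2000 → |·| = √(755²+2000²) = √4570025 ≈ 2137.8, ∠ = arctan(2000/755) ≈ 69.32°
pole (s+2000): 2000 + j2000 → |·| = √(2000²+2000²) = √8000000 ≈ 2828.4, ∠ = arctan(2000/2000) ≈ 45.00°
pole at origin: |s| = 2000, ∠ = 90.00° (in denominator)
|T| = 10 · 2137.8 / 5.6568e+06 ≈ 0.0037792
Gain = 20 log₁₀(0.0037792) ≈ -48.45 dB
∠T = 69.32° − 135.00° = -65.68°

At s = jω = j20000:
zero (s+755): 755 + j20000 → |·| = √(755²+20000²) = √400570025 ≈ 20014, ∠ = arctan(20000/755) ≈ 87.84°
pole (s+2000): 2000 + j20000 → |·| = √(2000²+20000²) = √404000000 ≈ 20100, ∠ = arctan(20000/2000) ≈ 84.29°
pole at origin: |s| = 20000, ∠ = 90.00° (in denominator)
|T| = 10 · 20014 / 4.02e+08 ≈ 0.00049786
Gain = 20 log₁₀(0.00049786) ≈ -66.06 dB
∠T = 87.84° − 174.29° = -86.45°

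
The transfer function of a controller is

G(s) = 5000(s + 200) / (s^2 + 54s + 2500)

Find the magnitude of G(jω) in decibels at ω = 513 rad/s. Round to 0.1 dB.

At s = jω = j513:
zero (s+200): 200 + j513 → |·| = √(200²+513²) = √303169 ≈ 550.61, ∠ = arctan(513/200) ≈ 68.70°
quadratic: (j513)² + 54·j513 + 2500 = -260669 + j27702 → |·| ≈ 2.6214e+05, ∠ ≈ 173.93°
|G| = 5000 · 550.61 / 2.6214e+05 ≈ 10.502
Gain = 20 log₁₀(10.502) ≈ 20.43 dB

20.4 dB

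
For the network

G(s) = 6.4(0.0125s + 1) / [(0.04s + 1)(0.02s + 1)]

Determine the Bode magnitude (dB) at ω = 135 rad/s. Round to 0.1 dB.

-2.0 dB

At ω = 135 rad/s:
zero (1 + j135·0.0125) = 1 + j1.6875 → |·| ≈ 1.9615, ∠ ≈ 59.35°
pole (1 + j135·0.04) = 1 + j5.4 → |·| ≈ 5.4918, ∠ ≈ 79.51°
pole (1 + j135·0.02) = 1 + j2.7 → |·| ≈ 2.8792, ∠ ≈ 69.68°
|G| = 6.4 · 1.9615 / (5.4918 · 2.8792) ≈ 0.79393
Gain = 20 log₁₀(0.79393) ≈ -2.00 dB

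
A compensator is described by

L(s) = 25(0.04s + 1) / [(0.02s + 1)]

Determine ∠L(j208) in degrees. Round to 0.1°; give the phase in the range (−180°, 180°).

6.7°

At ω = 208 rad/s:
zero (1 + j208·0.04) = 1 + j8.32 → |·| ≈ 8.3799, ∠ ≈ 83.15°
pole (1 + j208·0.02) = 1 + j4.16 → |·| ≈ 4.2785, ∠ ≈ 76.48°
∠L = (83.15°) − (76.48°) = 6.67°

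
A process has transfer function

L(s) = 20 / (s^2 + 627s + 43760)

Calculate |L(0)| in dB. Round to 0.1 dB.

L(0) = 20 / 43760 ≈ 0.00045704
20 log₁₀(0.00045704) ≈ -66.80 dB

-66.8 dB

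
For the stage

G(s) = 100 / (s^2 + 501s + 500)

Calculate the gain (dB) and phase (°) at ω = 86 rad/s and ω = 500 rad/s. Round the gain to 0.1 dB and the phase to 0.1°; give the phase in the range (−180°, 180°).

ω = 86: -52.8 dB, -99.1°; ω = 500: -71.0 dB, -134.9°

Substitute s = j86:
Numerator: 100 = 100 + j0
Denominator: (j86)^2 + 501(j86) + 500 = -6896 + j43086
|N| = √(100² + 0²) ≈ 100, ∠N ≈ 0.00°
|D| = √(6896² + 43086²) ≈ 43634, ∠D ≈ 99.09°
|G| = 100 / 43634 ≈ 0.0022918
Gain = 20 log₁₀(0.0022918) ≈ -52.80 dB
∠G = 0.00° − 99.09° = -99.09°

Substitute s = j500:
Numerator: 100 = 100 + j0
Denominator: (j500)^2 + 501(j500) + 500 = -249500 + j250500
|N| = √(100² + 0²) ≈ 100, ∠N ≈ 0.00°
|D| = √(249500² + 250500²) ≈ 3.5355e+05, ∠D ≈ 134.89°
|G| = 100 / 3.5355e+05 ≈ 0.00028285
Gain = 20 log₁₀(0.00028285) ≈ -70.97 dB
∠G = 0.00° − 134.89° = -134.89°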